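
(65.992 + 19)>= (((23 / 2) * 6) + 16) False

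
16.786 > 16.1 True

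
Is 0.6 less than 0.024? No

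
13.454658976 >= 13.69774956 False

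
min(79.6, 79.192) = 79.192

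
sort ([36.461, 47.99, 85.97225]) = [36.461, 47.99, 85.97225]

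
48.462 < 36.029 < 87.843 False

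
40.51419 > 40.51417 True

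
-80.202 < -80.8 False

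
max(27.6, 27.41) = 27.6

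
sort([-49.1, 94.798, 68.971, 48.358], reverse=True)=[94.798, 68.971, 48.358, -49.1]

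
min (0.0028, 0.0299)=0.0028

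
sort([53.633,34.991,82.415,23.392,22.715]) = [22.715,23.392,34.991,53.633,82.415]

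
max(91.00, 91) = 91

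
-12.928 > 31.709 False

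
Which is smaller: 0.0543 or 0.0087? 0.0087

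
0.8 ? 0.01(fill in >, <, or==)>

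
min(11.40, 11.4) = 11.40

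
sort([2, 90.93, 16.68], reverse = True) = [90.93, 16.68, 2]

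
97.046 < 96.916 False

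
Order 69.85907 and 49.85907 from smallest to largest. 49.85907, 69.85907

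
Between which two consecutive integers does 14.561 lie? 14 and 15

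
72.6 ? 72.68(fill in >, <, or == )<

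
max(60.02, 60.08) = 60.08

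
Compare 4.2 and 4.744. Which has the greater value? 4.744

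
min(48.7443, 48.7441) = 48.7441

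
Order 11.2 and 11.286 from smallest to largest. 11.2, 11.286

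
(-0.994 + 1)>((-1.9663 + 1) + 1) False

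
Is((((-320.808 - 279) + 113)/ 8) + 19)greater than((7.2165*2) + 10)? No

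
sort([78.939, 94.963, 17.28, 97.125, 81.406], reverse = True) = [97.125, 94.963, 81.406, 78.939, 17.28]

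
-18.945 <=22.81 True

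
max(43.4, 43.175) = 43.4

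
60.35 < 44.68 False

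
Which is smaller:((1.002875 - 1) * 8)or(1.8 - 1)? ((1.002875 - 1) * 8)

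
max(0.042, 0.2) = 0.2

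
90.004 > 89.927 True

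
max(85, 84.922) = 85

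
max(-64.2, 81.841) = 81.841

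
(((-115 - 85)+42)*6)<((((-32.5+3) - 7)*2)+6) True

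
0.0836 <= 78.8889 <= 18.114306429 False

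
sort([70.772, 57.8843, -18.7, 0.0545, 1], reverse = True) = [70.772, 57.8843, 1, 0.0545, -18.7]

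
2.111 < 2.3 True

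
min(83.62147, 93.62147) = 83.62147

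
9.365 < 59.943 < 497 True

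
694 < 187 False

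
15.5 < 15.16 False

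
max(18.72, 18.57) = 18.72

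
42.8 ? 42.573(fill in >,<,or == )>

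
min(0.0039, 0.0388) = 0.0039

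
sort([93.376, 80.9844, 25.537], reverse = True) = [93.376, 80.9844, 25.537]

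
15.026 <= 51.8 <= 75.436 True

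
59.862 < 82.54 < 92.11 True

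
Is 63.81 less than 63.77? No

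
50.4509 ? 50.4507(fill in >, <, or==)>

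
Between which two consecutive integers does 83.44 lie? 83 and 84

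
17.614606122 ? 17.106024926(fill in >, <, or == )>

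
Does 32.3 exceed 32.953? No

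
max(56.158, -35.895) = 56.158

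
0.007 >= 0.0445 False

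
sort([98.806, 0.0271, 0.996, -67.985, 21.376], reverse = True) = [98.806, 21.376, 0.996, 0.0271, -67.985]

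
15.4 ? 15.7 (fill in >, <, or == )<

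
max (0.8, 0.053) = 0.8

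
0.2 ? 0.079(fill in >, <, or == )>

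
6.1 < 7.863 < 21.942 True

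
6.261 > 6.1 True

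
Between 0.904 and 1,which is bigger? 1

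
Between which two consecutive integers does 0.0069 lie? 0 and 1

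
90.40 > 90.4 False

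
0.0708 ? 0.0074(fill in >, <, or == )>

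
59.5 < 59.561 True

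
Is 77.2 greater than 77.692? No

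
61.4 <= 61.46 True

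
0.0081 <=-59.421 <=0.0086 False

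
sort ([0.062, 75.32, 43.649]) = [0.062, 43.649, 75.32]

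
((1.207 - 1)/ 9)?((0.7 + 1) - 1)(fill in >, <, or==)<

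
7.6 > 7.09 True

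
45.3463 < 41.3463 False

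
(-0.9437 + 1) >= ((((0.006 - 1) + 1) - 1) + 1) True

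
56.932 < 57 True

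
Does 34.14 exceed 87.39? No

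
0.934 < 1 True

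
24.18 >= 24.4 False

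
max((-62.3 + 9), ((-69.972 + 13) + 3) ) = -53.3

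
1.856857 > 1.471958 True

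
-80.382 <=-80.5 False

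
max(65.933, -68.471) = 65.933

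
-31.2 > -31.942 True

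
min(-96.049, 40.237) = -96.049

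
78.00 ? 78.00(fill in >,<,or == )==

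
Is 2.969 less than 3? Yes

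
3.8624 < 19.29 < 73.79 True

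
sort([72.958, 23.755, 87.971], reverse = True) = [87.971, 72.958, 23.755]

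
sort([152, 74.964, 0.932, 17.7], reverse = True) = [152, 74.964, 17.7, 0.932]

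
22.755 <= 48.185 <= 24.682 False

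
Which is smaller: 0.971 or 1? 0.971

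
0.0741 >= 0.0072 True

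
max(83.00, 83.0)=83.0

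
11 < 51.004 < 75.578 True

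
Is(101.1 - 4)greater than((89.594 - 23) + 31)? No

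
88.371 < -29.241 False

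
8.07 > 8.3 False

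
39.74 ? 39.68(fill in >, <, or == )>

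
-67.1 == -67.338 False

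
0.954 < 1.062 True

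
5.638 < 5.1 False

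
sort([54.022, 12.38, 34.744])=[12.38, 34.744, 54.022]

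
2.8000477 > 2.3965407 True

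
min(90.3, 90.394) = 90.3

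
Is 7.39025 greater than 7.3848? Yes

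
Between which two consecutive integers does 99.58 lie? 99 and 100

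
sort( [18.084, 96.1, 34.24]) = [18.084, 34.24, 96.1]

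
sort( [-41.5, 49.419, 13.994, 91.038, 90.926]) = [-41.5, 13.994, 49.419, 90.926, 91.038]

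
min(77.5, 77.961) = 77.5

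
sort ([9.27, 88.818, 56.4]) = [9.27, 56.4, 88.818]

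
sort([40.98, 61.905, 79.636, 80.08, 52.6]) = [40.98, 52.6, 61.905, 79.636, 80.08]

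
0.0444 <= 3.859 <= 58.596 True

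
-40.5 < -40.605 False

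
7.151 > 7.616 False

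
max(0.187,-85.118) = 0.187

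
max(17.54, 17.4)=17.54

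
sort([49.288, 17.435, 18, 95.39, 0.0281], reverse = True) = [95.39, 49.288, 18, 17.435, 0.0281]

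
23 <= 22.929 False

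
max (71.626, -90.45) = 71.626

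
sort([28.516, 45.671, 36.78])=[28.516, 36.78, 45.671]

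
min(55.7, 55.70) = 55.7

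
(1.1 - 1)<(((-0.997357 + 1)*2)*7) False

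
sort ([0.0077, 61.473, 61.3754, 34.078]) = [0.0077, 34.078, 61.3754, 61.473]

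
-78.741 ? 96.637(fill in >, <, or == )<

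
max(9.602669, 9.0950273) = 9.602669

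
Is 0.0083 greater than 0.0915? No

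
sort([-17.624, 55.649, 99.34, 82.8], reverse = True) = [99.34, 82.8, 55.649, -17.624]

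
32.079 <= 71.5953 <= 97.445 True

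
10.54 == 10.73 False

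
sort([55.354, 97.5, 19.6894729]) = [19.6894729, 55.354, 97.5]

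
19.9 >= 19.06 True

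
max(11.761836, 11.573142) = 11.761836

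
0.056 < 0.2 True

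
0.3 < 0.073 False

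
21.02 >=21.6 False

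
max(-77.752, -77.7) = -77.7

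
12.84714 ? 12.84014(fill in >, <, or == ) >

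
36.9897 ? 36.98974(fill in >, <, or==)<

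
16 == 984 False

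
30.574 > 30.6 False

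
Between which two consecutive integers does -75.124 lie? -76 and -75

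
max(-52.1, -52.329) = -52.1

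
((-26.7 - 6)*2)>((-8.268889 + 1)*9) True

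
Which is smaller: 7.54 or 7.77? 7.54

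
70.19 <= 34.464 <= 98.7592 False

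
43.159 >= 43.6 False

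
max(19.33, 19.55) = 19.55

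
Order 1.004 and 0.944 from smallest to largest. 0.944, 1.004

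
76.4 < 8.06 False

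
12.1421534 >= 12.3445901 False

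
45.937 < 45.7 False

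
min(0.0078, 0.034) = 0.0078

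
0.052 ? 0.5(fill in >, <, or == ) <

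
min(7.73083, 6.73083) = 6.73083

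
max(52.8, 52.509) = 52.8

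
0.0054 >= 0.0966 False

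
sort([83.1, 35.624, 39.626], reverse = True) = [83.1, 39.626, 35.624]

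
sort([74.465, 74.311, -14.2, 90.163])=[-14.2, 74.311, 74.465, 90.163]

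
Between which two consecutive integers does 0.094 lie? 0 and 1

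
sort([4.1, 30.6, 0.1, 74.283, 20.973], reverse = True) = [74.283, 30.6, 20.973, 4.1, 0.1]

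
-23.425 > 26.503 False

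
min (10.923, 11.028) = 10.923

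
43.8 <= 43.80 True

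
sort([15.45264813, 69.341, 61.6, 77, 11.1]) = [11.1, 15.45264813, 61.6, 69.341, 77]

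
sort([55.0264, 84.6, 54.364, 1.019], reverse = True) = [84.6, 55.0264, 54.364, 1.019]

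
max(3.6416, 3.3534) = 3.6416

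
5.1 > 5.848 False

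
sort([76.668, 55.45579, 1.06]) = [1.06, 55.45579, 76.668]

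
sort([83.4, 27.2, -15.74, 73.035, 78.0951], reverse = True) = [83.4, 78.0951, 73.035, 27.2, -15.74]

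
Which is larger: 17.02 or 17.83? 17.83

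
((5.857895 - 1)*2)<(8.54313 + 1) False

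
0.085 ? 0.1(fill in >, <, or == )<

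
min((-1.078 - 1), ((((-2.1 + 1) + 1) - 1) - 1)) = -2.1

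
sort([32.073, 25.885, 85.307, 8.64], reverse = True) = [85.307, 32.073, 25.885, 8.64]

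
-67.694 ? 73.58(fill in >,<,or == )<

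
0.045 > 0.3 False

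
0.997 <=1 True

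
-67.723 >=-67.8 True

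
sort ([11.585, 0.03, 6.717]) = [0.03, 6.717, 11.585]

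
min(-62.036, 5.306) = -62.036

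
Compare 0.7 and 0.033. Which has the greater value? 0.7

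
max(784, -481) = 784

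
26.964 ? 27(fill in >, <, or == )<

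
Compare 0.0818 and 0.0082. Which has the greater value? 0.0818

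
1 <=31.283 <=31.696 True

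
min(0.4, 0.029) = 0.029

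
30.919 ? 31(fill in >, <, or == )<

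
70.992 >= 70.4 True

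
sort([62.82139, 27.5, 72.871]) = [27.5, 62.82139, 72.871]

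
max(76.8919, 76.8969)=76.8969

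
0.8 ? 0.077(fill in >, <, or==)>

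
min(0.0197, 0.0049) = 0.0049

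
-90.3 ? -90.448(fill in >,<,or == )>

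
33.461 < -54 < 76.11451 False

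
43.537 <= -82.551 False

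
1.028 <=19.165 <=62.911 True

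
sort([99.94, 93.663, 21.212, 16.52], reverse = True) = [99.94, 93.663, 21.212, 16.52]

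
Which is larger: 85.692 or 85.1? 85.692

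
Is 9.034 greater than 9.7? No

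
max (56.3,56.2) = 56.3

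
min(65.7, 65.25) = 65.25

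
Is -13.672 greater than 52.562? No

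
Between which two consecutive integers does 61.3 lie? 61 and 62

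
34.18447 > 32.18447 True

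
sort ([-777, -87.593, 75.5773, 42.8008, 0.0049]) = [-777, -87.593, 0.0049, 42.8008, 75.5773]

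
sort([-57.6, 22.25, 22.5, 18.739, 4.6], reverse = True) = [22.5, 22.25, 18.739, 4.6, -57.6]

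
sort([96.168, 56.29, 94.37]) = [56.29, 94.37, 96.168]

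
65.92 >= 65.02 True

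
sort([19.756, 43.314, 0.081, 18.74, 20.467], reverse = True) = [43.314, 20.467, 19.756, 18.74, 0.081]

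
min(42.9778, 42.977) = 42.977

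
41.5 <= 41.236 False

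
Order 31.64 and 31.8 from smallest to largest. 31.64, 31.8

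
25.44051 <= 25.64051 True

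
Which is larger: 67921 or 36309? 67921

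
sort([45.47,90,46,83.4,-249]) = [-249,45.47,46,83.4,90]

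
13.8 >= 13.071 True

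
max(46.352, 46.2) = 46.352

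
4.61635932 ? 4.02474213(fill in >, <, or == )>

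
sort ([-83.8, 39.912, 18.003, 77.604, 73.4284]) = [-83.8, 18.003, 39.912, 73.4284, 77.604]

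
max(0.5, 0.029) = 0.5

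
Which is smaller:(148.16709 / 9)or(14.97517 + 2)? (148.16709 / 9)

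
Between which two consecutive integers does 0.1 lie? 0 and 1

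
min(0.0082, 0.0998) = 0.0082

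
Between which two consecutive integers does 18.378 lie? 18 and 19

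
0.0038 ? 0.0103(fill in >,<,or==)<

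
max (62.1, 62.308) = 62.308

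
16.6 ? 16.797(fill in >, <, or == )<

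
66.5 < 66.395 False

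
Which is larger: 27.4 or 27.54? 27.54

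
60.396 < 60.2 False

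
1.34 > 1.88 False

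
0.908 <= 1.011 True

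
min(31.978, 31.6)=31.6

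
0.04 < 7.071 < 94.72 True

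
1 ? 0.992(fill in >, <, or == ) >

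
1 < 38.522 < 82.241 True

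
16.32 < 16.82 True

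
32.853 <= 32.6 False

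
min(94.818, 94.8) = 94.8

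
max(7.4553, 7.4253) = 7.4553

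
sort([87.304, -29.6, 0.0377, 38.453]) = [-29.6, 0.0377, 38.453, 87.304]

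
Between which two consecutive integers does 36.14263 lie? 36 and 37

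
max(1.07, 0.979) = 1.07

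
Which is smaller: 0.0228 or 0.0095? 0.0095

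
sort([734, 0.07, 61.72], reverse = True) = [734, 61.72, 0.07]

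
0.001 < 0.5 True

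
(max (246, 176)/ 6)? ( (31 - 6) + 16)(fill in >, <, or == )==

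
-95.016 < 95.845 True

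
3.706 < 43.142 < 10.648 False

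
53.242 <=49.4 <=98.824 False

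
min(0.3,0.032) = 0.032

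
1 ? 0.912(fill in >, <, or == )>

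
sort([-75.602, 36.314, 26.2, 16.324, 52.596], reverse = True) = [52.596, 36.314, 26.2, 16.324, -75.602]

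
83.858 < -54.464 False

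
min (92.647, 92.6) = 92.6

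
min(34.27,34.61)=34.27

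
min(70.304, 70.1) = 70.1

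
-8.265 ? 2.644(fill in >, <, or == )<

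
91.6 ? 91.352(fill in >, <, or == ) >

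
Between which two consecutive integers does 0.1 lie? 0 and 1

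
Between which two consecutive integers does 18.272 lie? 18 and 19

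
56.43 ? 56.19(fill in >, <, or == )>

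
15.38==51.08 False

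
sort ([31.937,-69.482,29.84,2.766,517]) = [-69.482,2.766,29.84,31.937,517]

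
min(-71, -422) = -422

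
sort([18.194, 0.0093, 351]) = [0.0093, 18.194, 351]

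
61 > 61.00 False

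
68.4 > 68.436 False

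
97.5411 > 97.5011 True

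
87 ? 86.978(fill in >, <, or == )>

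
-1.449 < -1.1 True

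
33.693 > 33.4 True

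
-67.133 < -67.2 False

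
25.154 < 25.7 True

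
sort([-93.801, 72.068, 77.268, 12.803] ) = [-93.801, 12.803, 72.068, 77.268]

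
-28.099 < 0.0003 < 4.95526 True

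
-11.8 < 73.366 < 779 True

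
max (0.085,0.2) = 0.2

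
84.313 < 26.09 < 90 False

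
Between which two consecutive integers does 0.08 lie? 0 and 1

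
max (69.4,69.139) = 69.4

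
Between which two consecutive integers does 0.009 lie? 0 and 1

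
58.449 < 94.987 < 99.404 True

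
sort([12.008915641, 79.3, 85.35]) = [12.008915641, 79.3, 85.35]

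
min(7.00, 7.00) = 7.00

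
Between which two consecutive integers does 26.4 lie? 26 and 27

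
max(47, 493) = 493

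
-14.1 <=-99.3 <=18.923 False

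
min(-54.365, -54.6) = -54.6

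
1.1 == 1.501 False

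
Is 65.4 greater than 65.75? No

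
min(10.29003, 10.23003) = 10.23003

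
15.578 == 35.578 False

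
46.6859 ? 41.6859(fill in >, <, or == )>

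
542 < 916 True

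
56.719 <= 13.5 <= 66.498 False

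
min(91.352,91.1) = 91.1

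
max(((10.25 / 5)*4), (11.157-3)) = 8.2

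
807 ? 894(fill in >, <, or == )<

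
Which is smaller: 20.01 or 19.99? 19.99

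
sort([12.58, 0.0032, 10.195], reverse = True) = [12.58, 10.195, 0.0032]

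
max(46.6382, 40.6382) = 46.6382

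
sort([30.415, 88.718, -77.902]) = [-77.902, 30.415, 88.718]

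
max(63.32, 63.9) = 63.9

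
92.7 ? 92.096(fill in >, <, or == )>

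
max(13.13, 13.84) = 13.84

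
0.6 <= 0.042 False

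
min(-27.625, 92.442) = -27.625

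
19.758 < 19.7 False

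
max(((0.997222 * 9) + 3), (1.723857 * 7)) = 12.066999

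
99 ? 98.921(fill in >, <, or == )>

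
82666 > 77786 True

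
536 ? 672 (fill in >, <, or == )<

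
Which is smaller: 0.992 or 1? 0.992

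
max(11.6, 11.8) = 11.8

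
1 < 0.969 False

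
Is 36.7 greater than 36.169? Yes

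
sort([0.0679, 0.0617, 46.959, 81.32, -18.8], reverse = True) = [81.32, 46.959, 0.0679, 0.0617, -18.8]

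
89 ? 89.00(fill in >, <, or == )==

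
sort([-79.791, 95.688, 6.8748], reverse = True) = [95.688, 6.8748, -79.791]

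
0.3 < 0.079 False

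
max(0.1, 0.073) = 0.1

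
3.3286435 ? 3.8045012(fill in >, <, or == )<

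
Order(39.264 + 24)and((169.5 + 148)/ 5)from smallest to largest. (39.264 + 24), ((169.5 + 148)/ 5)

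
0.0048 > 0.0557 False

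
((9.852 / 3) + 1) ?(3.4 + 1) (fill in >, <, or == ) <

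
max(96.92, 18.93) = 96.92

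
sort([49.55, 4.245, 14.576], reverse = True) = [49.55, 14.576, 4.245]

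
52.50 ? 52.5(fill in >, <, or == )==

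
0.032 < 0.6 True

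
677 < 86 False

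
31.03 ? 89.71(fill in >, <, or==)<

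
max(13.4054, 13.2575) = 13.4054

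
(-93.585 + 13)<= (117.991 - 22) True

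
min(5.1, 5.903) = 5.1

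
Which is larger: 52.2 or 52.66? 52.66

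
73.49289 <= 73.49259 False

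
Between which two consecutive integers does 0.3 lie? 0 and 1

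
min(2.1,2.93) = 2.1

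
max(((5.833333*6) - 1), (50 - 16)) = 34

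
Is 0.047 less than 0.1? Yes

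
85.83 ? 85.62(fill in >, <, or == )>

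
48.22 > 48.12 True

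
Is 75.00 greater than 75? No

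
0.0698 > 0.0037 True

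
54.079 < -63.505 False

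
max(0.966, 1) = 1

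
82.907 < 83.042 True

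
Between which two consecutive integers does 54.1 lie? 54 and 55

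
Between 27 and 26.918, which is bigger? 27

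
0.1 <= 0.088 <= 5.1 False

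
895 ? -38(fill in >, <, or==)>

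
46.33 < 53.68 True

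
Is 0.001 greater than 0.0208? No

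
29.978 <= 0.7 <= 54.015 False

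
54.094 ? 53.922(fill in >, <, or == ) >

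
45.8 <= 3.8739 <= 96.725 False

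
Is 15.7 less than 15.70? No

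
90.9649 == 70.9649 False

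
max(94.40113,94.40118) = 94.40118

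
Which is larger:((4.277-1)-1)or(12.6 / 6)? ((4.277-1)-1)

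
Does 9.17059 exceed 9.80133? No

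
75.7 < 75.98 True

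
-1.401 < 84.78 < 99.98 True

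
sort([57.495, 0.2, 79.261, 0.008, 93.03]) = [0.008, 0.2, 57.495, 79.261, 93.03]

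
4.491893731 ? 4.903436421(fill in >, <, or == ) <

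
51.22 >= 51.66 False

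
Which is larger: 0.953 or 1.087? 1.087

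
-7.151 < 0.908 True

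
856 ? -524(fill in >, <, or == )>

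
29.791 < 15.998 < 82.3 False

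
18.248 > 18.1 True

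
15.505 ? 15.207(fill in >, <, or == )>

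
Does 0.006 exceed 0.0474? No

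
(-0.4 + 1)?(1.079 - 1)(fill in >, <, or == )>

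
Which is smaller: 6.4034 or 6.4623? 6.4034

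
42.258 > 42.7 False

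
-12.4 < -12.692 False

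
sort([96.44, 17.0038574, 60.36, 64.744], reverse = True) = [96.44, 64.744, 60.36, 17.0038574]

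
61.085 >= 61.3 False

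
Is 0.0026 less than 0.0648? Yes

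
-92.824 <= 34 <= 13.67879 False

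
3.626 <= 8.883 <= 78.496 True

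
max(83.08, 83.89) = 83.89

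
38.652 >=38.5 True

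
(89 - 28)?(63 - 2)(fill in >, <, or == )==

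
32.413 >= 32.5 False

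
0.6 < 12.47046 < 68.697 True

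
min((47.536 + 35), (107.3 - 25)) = 82.3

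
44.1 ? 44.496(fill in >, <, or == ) <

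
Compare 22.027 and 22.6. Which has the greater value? 22.6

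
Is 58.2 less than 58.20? No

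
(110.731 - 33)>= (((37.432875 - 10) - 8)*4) False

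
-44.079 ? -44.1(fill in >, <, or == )>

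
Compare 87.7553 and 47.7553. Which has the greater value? 87.7553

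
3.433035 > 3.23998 True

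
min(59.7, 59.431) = 59.431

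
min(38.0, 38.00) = 38.0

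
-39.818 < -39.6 True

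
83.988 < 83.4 False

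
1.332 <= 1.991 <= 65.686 True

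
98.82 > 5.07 True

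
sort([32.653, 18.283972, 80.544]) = [18.283972, 32.653, 80.544]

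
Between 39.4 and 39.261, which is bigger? 39.4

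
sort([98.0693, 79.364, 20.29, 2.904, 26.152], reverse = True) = [98.0693, 79.364, 26.152, 20.29, 2.904]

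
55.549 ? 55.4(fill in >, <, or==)>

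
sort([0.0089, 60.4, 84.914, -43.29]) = [-43.29, 0.0089, 60.4, 84.914]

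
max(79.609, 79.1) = 79.609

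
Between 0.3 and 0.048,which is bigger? 0.3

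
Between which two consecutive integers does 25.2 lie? 25 and 26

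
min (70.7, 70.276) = 70.276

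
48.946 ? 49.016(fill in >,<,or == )<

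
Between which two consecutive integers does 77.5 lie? 77 and 78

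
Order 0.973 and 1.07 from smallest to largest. 0.973, 1.07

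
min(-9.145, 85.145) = -9.145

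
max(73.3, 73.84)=73.84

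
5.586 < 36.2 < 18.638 False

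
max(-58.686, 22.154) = 22.154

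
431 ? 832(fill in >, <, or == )<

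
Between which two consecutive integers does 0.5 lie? 0 and 1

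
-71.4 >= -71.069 False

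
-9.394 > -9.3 False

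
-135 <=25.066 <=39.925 True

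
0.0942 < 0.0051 False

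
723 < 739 True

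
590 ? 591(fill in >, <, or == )<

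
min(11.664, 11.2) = 11.2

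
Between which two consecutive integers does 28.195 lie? 28 and 29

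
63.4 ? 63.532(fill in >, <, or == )<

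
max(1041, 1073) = 1073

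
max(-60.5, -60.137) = -60.137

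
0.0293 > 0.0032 True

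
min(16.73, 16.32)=16.32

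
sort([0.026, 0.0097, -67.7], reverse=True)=[0.026, 0.0097, -67.7]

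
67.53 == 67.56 False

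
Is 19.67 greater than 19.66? Yes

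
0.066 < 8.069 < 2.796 False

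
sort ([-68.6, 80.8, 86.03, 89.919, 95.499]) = [-68.6, 80.8, 86.03, 89.919, 95.499]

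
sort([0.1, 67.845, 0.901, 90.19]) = [0.1, 0.901, 67.845, 90.19]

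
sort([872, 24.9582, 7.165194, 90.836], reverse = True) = [872, 90.836, 24.9582, 7.165194]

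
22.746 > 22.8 False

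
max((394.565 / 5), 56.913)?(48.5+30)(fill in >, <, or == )>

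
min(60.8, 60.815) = 60.8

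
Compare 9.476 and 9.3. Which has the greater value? 9.476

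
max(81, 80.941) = 81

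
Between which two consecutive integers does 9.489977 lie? 9 and 10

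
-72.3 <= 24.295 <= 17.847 False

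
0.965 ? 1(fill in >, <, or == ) <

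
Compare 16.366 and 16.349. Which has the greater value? 16.366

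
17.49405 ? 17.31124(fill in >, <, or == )>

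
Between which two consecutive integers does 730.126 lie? 730 and 731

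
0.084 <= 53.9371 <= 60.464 True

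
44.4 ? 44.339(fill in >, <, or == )>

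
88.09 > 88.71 False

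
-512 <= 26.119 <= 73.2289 True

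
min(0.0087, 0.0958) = 0.0087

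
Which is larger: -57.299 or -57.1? -57.1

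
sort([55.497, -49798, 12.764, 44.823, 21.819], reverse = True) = [55.497, 44.823, 21.819, 12.764, -49798]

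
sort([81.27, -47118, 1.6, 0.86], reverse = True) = [81.27, 1.6, 0.86, -47118]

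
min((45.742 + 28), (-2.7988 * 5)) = -13.994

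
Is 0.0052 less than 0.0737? Yes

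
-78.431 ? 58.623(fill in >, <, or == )<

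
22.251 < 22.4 True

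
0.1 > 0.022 True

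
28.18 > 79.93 False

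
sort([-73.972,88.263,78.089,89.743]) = [-73.972,78.089,88.263,89.743]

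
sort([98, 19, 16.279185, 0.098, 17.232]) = [0.098, 16.279185, 17.232, 19, 98]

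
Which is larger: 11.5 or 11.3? 11.5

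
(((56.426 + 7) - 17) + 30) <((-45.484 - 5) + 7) False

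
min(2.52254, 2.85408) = 2.52254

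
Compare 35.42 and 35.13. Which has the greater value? 35.42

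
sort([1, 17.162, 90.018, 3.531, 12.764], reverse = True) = [90.018, 17.162, 12.764, 3.531, 1]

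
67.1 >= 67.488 False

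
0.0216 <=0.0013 False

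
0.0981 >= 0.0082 True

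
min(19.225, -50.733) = -50.733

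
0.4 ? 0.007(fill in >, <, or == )>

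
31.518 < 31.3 False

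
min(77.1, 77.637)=77.1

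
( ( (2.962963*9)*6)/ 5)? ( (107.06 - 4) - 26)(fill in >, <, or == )<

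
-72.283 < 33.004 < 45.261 True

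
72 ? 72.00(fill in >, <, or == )==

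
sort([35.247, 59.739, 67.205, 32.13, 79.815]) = [32.13, 35.247, 59.739, 67.205, 79.815]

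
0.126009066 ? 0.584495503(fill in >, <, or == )<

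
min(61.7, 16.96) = 16.96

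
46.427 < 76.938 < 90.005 True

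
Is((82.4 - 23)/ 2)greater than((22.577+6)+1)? Yes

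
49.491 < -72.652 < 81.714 False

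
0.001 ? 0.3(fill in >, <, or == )<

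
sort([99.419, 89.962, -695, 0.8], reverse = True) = [99.419, 89.962, 0.8, -695]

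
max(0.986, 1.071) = 1.071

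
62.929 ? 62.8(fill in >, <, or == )>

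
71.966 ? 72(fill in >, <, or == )<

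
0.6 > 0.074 True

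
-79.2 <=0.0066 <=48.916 True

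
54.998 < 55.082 True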